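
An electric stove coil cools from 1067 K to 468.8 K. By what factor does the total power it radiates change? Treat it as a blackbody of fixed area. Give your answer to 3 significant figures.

P ∝ T⁴, so P₂/P₁ = (T₂/T₁)⁴ = (468.8/1067)⁴ = (0.439363)⁴ = 0.0373.

P₂/P₁ ≈ 0.0373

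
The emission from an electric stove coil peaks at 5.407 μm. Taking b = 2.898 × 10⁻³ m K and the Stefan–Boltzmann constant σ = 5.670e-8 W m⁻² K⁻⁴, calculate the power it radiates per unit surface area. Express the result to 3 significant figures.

I ≈ 4.68×10³ W/m²

Wien's law: T = b/λ_max = 2.898×10⁻³/5.407×10⁻⁶ = 535.972 K.
Then I = σT⁴ = 5.670×10⁻⁸×(535.972)⁴ = 4.68×10³ W/m².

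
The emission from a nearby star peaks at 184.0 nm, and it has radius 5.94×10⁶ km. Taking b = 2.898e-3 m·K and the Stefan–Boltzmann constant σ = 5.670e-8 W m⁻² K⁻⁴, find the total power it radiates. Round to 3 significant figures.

Wien's law: T = b/λ_max = 2.898×10⁻³/1.840×10⁻⁷ = 15750.0 K.
Surface area A = 4πR² = 4π(5.94×10⁹ m)² = 4.43387×10²⁰ m².
Then P = σAT⁴ = 5.670×10⁻⁸×4.43387×10²⁰×(15750.0)⁴ = 1.55×10³⁰ W.

P ≈ 1.55×10³⁰ W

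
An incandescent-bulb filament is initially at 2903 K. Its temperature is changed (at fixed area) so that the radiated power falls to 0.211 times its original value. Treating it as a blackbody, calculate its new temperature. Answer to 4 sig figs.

P ∝ T⁴, so T₂/T₁ = (P₂/P₁)^(1/4) = (0.211)^(1/4) = 0.677752.
T₂ = 2903 × 0.677752 = 1968 K.

T₂ ≈ 1968 K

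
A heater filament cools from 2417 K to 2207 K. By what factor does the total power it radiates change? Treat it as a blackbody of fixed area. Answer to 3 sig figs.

P ∝ T⁴, so P₂/P₁ = (T₂/T₁)⁴ = (2207/2417)⁴ = (0.913115)⁴ = 0.695.

P₂/P₁ ≈ 0.695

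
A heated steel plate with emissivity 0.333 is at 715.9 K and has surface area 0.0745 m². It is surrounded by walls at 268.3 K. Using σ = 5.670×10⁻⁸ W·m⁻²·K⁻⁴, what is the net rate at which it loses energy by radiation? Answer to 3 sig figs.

Net loss ≈ 362 W

Area A = 0.0745 m².
Net radiated power P_net = εσA(T⁴ − T₀⁴) = 0.333×5.670×10⁻⁸×0.0745×(715.9⁴ − 268.3⁴).
T⁴ − T₀⁴ = 2.62669×10¹¹ − 5.18182×10⁹ = 2.57487×10¹¹ K⁴, so P_net = 362 W.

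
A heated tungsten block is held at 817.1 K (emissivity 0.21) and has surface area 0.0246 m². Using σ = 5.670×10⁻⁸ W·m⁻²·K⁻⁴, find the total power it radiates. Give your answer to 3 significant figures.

P ≈ 131 W

Area A = 0.0246 m².
P = εσAT⁴ = 0.21 × 5.670×10⁻⁸ × 0.0246 × (817.1)⁴ = 131 W.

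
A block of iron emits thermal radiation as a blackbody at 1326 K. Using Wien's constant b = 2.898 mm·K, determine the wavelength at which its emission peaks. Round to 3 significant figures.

λ_max ≈ 2.19 μm

Wien's displacement law: λ_max = b/T = (2.898×10⁻³ m·K)/(1326 K) = 2.186×10⁻⁶ m.
That is 2.19 μm, in the infrared range.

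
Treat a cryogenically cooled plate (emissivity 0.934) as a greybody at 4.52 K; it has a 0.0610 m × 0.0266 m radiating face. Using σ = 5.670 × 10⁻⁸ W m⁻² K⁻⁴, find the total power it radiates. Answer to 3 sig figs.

Area A = 0.0610 × 0.0266 = 1.6226×10⁻³ m².
P = εσAT⁴ = 0.934 × 5.670×10⁻⁸ × 1.6226×10⁻³ × (4.52)⁴ = 3.59×10⁻⁸ W.

P ≈ 3.59×10⁻⁸ W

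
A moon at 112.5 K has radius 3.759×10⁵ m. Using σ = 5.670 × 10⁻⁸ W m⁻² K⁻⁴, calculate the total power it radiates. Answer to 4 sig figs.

P ≈ 1.613×10¹³ W

Surface area A = 4πR² = 4π(3.759×10⁵ m)² = 1.77564×10¹² m².
P = σAT⁴ = 5.670×10⁻⁸ × 1.77564×10¹² × (112.5)⁴ = 1.613×10¹³ W.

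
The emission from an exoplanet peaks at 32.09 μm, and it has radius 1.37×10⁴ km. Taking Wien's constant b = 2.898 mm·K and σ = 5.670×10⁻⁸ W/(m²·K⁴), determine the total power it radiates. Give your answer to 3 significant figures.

Wien's law: T = b/λ_max = 2.898×10⁻³/3.209×10⁻⁵ = 90.3085 K.
Surface area A = 4πR² = 4π(1.37×10⁷ m)² = 2.35858×10¹⁵ m².
Then P = σAT⁴ = 5.670×10⁻⁸×2.35858×10¹⁵×(90.3085)⁴ = 8.90×10¹⁵ W.

P ≈ 8.90×10¹⁵ W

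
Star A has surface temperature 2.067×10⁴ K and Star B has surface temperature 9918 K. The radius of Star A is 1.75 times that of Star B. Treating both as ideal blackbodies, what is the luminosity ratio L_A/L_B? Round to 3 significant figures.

L_A/L_B ≈ 57.8

L ∝ R²T⁴, so L_A/L_B = (R_A/R_B)²(T_A/T_B)⁴ = (1.75)² × (2.067×10⁴/9918)⁴ = 3.0625 × 18.8654 = 57.8.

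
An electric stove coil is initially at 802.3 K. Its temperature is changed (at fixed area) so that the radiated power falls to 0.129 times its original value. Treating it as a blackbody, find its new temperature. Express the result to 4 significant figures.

P ∝ T⁴, so T₂/T₁ = (P₂/P₁)^(1/4) = (0.129)^(1/4) = 0.599304.
T₂ = 802.3 × 0.599304 = 480.8 K.

T₂ ≈ 480.8 K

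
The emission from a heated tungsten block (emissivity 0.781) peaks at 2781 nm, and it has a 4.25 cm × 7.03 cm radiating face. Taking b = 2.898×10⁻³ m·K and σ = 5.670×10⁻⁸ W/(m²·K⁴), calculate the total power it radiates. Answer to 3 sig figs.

P ≈ 156 W

Wien's law: T = b/λ_max = 2.898×10⁻³/2.781×10⁻⁶ = 1042.07 K.
Area A = 0.0425 × 0.0703 = 2.98775×10⁻³ m².
Then P = εσAT⁴ = 0.781×5.670×10⁻⁸×2.98775×10⁻³×(1042.07)⁴ = 156 W.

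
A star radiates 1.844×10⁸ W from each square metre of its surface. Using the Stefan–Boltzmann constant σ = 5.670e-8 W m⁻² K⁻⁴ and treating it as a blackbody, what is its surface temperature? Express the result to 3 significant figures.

T ≈ 7.55×10³ K

I = σT⁴, so T = (I/σ)^(1/4) = (1.844×10⁸/(5.670×10⁻⁸))^(1/4) = 7.55×10³ K.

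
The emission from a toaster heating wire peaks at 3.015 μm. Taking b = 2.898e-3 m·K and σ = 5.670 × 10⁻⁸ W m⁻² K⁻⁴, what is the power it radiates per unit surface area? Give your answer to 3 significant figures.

I ≈ 4.84×10⁴ W/m²

Wien's law: T = b/λ_max = 2.898×10⁻³/3.015×10⁻⁶ = 961.194 K.
Then I = σT⁴ = 5.670×10⁻⁸×(961.194)⁴ = 4.84×10⁴ W/m².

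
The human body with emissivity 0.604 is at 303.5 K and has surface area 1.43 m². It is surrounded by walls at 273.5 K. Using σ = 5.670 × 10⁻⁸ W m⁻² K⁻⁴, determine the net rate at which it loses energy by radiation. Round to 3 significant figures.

Area A = 1.43 m².
Net radiated power P_net = εσA(T⁴ − T₀⁴) = 0.604×5.670×10⁻⁸×1.43×(303.5⁴ − 273.5⁴).
T⁴ − T₀⁴ = 8.48467×10⁹ − 5.59538×10⁹ = 2.88929×10⁹ K⁴, so P_net = 141 W.

Net loss ≈ 141 W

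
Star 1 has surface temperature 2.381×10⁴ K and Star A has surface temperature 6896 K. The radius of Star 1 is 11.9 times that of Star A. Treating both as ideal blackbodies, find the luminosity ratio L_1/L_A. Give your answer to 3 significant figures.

L_1/L_A ≈ 2.01×10⁴

L ∝ R²T⁴, so L_1/L_A = (R_1/R_A)²(T_1/T_A)⁴ = (11.9)² × (2.381×10⁴/6896)⁴ = 141.61 × 142.118 = 2.01×10⁴.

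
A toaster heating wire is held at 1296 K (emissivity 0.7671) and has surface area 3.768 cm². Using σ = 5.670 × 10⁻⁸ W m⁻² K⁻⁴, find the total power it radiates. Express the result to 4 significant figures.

Area A = 3.768 cm² = 3.768×10⁻⁴ m².
P = εσAT⁴ = 0.7671 × 5.670×10⁻⁸ × 3.768×10⁻⁴ × (1296)⁴ = 46.23 W.

P ≈ 46.23 W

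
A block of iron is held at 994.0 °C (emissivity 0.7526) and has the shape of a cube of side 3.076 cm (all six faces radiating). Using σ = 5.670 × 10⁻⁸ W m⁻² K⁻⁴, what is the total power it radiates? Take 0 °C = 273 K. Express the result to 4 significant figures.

P ≈ 624.3 W

T = 994.0 °C + 273 = 1267.0 K.
Area A = 6s² = 6×(0.03076 m)² = 5.67707×10⁻³ m².
P = εσAT⁴ = 0.7526 × 5.670×10⁻⁸ × 5.67707×10⁻³ × (1267.0)⁴ = 624.3 W.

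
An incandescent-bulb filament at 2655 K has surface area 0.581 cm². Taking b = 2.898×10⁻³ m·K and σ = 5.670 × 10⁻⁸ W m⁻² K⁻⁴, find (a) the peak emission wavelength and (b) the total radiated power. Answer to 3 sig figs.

λ_max ≈ 1.09×10³ nm; P ≈ 164 W

(a) λ_max = b/T = 2.898×10⁻³/2655 = 1.092×10⁻⁶ m = 1.09×10³ nm.
Area A = 0.581 cm² = 5.81×10⁻⁵ m².
(b) P = σAT⁴ = 5.670×10⁻⁸×5.81×10⁻⁵×(2655)⁴ = 164 W.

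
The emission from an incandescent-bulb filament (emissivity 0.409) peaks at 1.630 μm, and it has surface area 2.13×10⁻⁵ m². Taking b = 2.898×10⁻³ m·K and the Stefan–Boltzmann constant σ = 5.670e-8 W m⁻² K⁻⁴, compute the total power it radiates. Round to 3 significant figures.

P ≈ 4.94 W

Wien's law: T = b/λ_max = 2.898×10⁻³/1.630×10⁻⁶ = 1777.91 K.
Area A = 2.13×10⁻⁵ m².
Then P = εσAT⁴ = 0.409×5.670×10⁻⁸×2.13×10⁻⁵×(1777.91)⁴ = 4.94 W.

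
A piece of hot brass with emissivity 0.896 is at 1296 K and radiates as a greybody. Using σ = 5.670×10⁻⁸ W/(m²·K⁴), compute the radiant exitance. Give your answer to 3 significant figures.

I ≈ 1.43×10⁵ W/m²

Stefan–Boltzmann: I = εσT⁴ = 0.896 × 5.670×10⁻⁸ × (1296)⁴ = 1.43×10⁵ W/m².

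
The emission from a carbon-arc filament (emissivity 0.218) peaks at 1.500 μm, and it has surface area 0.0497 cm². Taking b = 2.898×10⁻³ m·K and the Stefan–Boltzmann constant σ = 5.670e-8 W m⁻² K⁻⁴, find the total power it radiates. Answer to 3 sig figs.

Wien's law: T = b/λ_max = 2.898×10⁻³/1.500×10⁻⁶ = 1932.00 K.
Area A = 0.0497 cm² = 4.97×10⁻⁶ m².
Then P = εσAT⁴ = 0.218×5.670×10⁻⁸×4.97×10⁻⁶×(1932.00)⁴ = 0.856 W.

P ≈ 0.856 W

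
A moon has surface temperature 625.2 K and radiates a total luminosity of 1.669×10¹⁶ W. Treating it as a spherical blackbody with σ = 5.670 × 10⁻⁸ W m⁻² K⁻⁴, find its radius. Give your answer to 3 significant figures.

L = 4πR²σT⁴ ⇒ R = √(L/(4πσT⁴)).
σT⁴ = 8662.81 W/m², so R = √(1.669×10¹⁶/(4π×8662.81)) = 3.92×10⁵ m.

R ≈ 3.92×10⁵ m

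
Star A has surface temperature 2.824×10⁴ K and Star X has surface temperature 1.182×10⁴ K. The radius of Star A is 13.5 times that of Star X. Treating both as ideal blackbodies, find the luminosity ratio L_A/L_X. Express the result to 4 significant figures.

L_A/L_X ≈ 5938

L ∝ R²T⁴, so L_A/L_X = (R_A/R_X)²(T_A/T_X)⁴ = (13.5)² × (2.824×10⁴/1.182×10⁴)⁴ = 182.25 × 32.5828 = 5938.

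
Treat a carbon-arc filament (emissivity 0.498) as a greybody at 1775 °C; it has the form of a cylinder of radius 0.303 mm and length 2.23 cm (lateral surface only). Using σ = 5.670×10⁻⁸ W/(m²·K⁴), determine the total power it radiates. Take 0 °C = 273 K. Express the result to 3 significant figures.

P ≈ 21.1 W

T = 1775 °C + 273 = 2048 K.
Lateral area A = 2πrL = 2π×3.03×10⁻⁴×0.0223 = 4.24549×10⁻⁵ m².
P = εσAT⁴ = 0.498 × 5.670×10⁻⁸ × 4.24549×10⁻⁵ × (2048)⁴ = 21.1 W.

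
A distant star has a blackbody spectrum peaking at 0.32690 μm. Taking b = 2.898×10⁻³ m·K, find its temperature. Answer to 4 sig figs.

Wien's law gives T = b/λ_max = (2.898×10⁻³ m·K)/(3.2690×10⁻⁷ m) = 8865 K.

T ≈ 8865 K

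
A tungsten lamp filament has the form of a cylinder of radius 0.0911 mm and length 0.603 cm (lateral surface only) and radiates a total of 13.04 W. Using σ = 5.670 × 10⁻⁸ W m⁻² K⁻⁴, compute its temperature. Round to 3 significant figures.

T ≈ 2.86×10³ K

Lateral area A = 2πrL = 2π×9.11×10⁻⁵×6.03×10⁻³ = 3.45156×10⁻⁶ m².
P = σAT⁴ ⇒ T = (P/(σA))^(1/4) = (13.04/(5.670×10⁻⁸×3.45156×10⁻⁶))^(1/4) = 2.86×10³ K.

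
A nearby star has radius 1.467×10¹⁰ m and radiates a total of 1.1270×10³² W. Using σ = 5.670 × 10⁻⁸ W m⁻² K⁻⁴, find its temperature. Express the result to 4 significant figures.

T ≈ 2.928×10⁴ K

Surface area A = 4πR² = 4π(1.467×10¹⁰ m)² = 2.70439×10²¹ m².
P = σAT⁴ ⇒ T = (P/(σA))^(1/4) = (1.1270×10³²/(5.670×10⁻⁸×2.70439×10²¹))^(1/4) = 2.928×10⁴ K.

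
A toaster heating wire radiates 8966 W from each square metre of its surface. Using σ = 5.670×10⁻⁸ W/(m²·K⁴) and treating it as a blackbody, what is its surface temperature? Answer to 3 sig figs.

T ≈ 631 K

I = σT⁴, so T = (I/σ)^(1/4) = (8966/(5.670×10⁻⁸))^(1/4) = 631 K.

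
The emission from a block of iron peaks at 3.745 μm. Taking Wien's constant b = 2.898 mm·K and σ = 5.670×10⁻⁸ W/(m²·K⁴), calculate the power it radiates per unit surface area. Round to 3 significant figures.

I ≈ 2.03×10⁴ W/m²

Wien's law: T = b/λ_max = 2.898×10⁻³/3.745×10⁻⁶ = 773.832 K.
Then I = σT⁴ = 5.670×10⁻⁸×(773.832)⁴ = 2.03×10⁴ W/m².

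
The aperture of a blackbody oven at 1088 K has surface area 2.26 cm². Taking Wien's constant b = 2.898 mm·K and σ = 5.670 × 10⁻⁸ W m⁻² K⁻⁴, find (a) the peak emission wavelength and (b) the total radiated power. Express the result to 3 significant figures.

(a) λ_max = b/T = 2.898×10⁻³/1088 = 2.664×10⁻⁶ m = 2.66×10³ nm.
Area A = 2.26 cm² = 2.26×10⁻⁴ m².
(b) P = σAT⁴ = 5.670×10⁻⁸×2.26×10⁻⁴×(1088)⁴ = 18.0 W.

λ_max ≈ 2.66×10³ nm; P ≈ 18.0 W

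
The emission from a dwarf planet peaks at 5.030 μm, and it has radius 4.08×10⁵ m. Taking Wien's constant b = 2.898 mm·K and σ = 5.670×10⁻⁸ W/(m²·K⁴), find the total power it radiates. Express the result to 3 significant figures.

P ≈ 1.31×10¹⁶ W

Wien's law: T = b/λ_max = 2.898×10⁻³/5.030×10⁻⁶ = 576.143 K.
Surface area A = 4πR² = 4π(4.08×10⁵ m)² = 2.09185×10¹² m².
Then P = σAT⁴ = 5.670×10⁻⁸×2.09185×10¹²×(576.143)⁴ = 1.31×10¹⁶ W.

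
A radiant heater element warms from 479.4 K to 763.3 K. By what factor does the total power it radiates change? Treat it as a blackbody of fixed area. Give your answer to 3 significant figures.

P ∝ T⁴, so P₂/P₁ = (T₂/T₁)⁴ = (763.3/479.4)⁴ = (1.59220)⁴ = 6.43.

P₂/P₁ ≈ 6.43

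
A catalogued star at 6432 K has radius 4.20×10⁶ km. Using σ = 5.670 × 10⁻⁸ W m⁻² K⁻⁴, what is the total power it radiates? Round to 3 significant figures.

P ≈ 2.15×10²⁸ W

Surface area A = 4πR² = 4π(4.20×10⁹ m)² = 2.21671×10²⁰ m².
P = σAT⁴ = 5.670×10⁻⁸ × 2.21671×10²⁰ × (6432)⁴ = 2.15×10²⁸ W.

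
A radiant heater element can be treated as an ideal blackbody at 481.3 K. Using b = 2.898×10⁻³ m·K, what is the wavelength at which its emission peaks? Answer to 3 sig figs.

Wien's displacement law: λ_max = b/T = (2.898×10⁻³ m·K)/(481.3 K) = 6.021×10⁻⁶ m.
That is 6.02 μm, in the infrared range.

λ_max ≈ 6.02 μm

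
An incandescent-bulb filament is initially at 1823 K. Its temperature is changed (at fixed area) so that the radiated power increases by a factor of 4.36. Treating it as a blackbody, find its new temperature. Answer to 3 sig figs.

P ∝ T⁴, so T₂/T₁ = (P₂/P₁)^(1/4) = (4.36)^(1/4) = 1.44501.
T₂ = 1823 × 1.44501 = 2.63×10³ K.

T₂ ≈ 2.63×10³ K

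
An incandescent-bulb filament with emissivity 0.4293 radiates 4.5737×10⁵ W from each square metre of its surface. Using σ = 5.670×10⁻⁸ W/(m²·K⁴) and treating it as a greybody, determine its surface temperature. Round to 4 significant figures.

I = εσT⁴, so T = (I/εσ)^(1/4) = (4.5737×10⁵/(0.4293×5.670×10⁻⁸))^(1/4) = 2082 K.

T ≈ 2082 K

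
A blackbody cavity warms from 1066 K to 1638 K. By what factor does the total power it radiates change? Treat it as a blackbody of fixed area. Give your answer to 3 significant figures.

P ∝ T⁴, so P₂/P₁ = (T₂/T₁)⁴ = (1638/1066)⁴ = (1.53659)⁴ = 5.57.

P₂/P₁ ≈ 5.57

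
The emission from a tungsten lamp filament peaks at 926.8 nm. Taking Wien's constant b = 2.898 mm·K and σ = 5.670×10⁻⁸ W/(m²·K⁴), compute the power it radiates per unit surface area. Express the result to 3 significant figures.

Wien's law: T = b/λ_max = 2.898×10⁻³/9.268×10⁻⁷ = 3126.89 K.
Then I = σT⁴ = 5.670×10⁻⁸×(3126.89)⁴ = 5.42×10⁶ W/m².

I ≈ 5.42×10⁶ W/m²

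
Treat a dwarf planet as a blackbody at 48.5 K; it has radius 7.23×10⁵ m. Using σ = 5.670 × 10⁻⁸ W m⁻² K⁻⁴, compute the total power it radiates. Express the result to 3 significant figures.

Surface area A = 4πR² = 4π(7.23×10⁵ m)² = 6.56881×10¹² m².
P = σAT⁴ = 5.670×10⁻⁸ × 6.56881×10¹² × (48.5)⁴ = 2.06×10¹² W.

P ≈ 2.06×10¹² W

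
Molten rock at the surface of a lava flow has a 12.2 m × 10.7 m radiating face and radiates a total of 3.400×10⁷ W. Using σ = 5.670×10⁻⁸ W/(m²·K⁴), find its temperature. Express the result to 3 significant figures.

Area A = 12.2 × 10.7 = 130.54 m².
P = σAT⁴ ⇒ T = (P/(σA))^(1/4) = (3.400×10⁷/(5.670×10⁻⁸×130.54))^(1/4) = 1.46×10³ K.

T ≈ 1.46×10³ K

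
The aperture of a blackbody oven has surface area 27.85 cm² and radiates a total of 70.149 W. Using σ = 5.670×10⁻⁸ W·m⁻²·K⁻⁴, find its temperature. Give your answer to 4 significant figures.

T ≈ 816.4 K

Area A = 27.85 cm² = 2.785×10⁻³ m².
P = σAT⁴ ⇒ T = (P/(σA))^(1/4) = (70.149/(5.670×10⁻⁸×2.785×10⁻³))^(1/4) = 816.4 K.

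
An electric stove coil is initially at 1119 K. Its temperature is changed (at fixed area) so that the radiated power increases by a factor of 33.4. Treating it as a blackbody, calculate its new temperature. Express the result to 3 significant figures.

T₂ ≈ 2.69×10³ K

P ∝ T⁴, so T₂/T₁ = (P₂/P₁)^(1/4) = (33.4)^(1/4) = 2.40401.
T₂ = 1119 × 2.40401 = 2.69×10³ K.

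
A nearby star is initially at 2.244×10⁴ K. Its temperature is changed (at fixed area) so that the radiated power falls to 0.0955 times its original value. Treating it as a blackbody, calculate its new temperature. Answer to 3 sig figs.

T₂ ≈ 1.25×10⁴ K

P ∝ T⁴, so T₂/T₁ = (P₂/P₁)^(1/4) = (0.0955)^(1/4) = 0.555905.
T₂ = 2.244×10⁴ × 0.555905 = 1.25×10⁴ K.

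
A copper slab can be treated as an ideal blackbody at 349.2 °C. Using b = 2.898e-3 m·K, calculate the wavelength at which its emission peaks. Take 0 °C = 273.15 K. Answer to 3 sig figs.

λ_max ≈ 4.66 μm

T = 349.2 °C + 273.15 = 622.35 K.
Wien's displacement law: λ_max = b/T = (2.898×10⁻³ m·K)/(622.35 K) = 4.657×10⁻⁶ m.
That is 4.66 μm, in the infrared range.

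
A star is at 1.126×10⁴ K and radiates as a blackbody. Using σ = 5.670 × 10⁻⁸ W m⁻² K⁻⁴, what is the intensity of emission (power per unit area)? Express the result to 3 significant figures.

I ≈ 9.11×10⁸ W/m²

Stefan–Boltzmann: I = σT⁴ = 5.670×10⁻⁸ × (1.126×10⁴)⁴ = 9.11×10⁸ W/m².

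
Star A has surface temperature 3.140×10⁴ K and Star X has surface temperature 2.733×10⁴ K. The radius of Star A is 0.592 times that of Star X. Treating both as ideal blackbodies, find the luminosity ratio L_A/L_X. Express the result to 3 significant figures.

L_A/L_X ≈ 0.611

L ∝ R²T⁴, so L_A/L_X = (R_A/R_X)²(T_A/T_X)⁴ = (0.592)² × (3.140×10⁴/2.733×10⁴)⁴ = 0.350464 × 1.74245 = 0.611.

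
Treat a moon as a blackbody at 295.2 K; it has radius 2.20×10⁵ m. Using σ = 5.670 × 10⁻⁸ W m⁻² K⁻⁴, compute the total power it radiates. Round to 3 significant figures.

Surface area A = 4πR² = 4π(2.20×10⁵ m)² = 6.08212×10¹¹ m².
P = σAT⁴ = 5.670×10⁻⁸ × 6.08212×10¹¹ × (295.2)⁴ = 2.62×10¹⁴ W.

P ≈ 2.62×10¹⁴ W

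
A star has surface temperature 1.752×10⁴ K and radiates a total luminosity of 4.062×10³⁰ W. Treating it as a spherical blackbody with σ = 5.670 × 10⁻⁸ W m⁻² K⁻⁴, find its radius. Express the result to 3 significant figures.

L = 4πR²σT⁴ ⇒ R = √(L/(4πσT⁴)).
σT⁴ = 5.34219×10⁹ W/m², so R = √(4.062×10³⁰/(4π×5.34219×10⁹)) = 7.78×10⁹ m.

R ≈ 7.78×10⁹ m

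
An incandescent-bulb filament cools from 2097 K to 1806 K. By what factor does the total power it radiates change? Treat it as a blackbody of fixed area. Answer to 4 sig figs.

P₂/P₁ ≈ 0.5501

P ∝ T⁴, so P₂/P₁ = (T₂/T₁)⁴ = (1806/2097)⁴ = (0.861230)⁴ = 0.5501.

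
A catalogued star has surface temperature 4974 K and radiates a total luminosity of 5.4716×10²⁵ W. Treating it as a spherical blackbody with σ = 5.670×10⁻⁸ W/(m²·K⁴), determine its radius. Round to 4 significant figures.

L = 4πR²σT⁴ ⇒ R = √(L/(4πσT⁴)).
σT⁴ = 3.47061×10⁷ W/m², so R = √(5.4716×10²⁵/(4π×3.47061×10⁷)) = 3.542×10⁸ m.

R ≈ 3.542×10⁸ m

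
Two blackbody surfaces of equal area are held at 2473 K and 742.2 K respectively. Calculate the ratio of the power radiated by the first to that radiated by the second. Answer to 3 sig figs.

P₁/P₂ ≈ 123

With equal areas, P₁/P₂ = (T₁/T₂)⁴ = (2473/742.2)⁴ = 123.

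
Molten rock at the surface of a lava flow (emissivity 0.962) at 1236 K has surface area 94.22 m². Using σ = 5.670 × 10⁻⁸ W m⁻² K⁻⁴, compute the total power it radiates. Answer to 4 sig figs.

P ≈ 1.199×10⁷ W

Area A = 94.22 m².
P = εσAT⁴ = 0.962 × 5.670×10⁻⁸ × 94.22 × (1236)⁴ = 1.199×10⁷ W.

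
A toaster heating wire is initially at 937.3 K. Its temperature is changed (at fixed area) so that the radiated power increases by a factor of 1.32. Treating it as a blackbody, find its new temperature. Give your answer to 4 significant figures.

P ∝ T⁴, so T₂/T₁ = (P₂/P₁)^(1/4) = (1.32)^(1/4) = 1.07187.
T₂ = 937.3 × 1.07187 = 1005 K.

T₂ ≈ 1005 K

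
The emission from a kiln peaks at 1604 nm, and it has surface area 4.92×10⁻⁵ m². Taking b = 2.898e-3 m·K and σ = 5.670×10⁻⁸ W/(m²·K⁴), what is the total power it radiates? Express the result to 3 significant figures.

P ≈ 29.7 W

Wien's law: T = b/λ_max = 2.898×10⁻³/1.604×10⁻⁶ = 1806.73 K.
Area A = 4.92×10⁻⁵ m².
Then P = σAT⁴ = 5.670×10⁻⁸×4.92×10⁻⁵×(1806.73)⁴ = 29.7 W.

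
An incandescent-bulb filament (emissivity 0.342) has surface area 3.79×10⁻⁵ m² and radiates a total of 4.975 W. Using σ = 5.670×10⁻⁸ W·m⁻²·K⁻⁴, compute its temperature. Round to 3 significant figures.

Area A = 3.79×10⁻⁵ m².
P = εσAT⁴ ⇒ T = (P/(εσA))^(1/4) = (4.975/(0.342×5.670×10⁻⁸×3.79×10⁻⁵))^(1/4) = 1.61×10³ K.

T ≈ 1.61×10³ K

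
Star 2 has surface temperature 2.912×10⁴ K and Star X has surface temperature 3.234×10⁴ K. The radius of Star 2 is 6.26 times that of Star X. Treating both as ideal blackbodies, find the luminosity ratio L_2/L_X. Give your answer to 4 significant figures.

L_2/L_X ≈ 25.76

L ∝ R²T⁴, so L_2/L_X = (R_2/R_X)²(T_2/T_X)⁴ = (6.26)² × (2.912×10⁴/3.234×10⁴)⁴ = 39.1876 × 0.657363 = 25.76.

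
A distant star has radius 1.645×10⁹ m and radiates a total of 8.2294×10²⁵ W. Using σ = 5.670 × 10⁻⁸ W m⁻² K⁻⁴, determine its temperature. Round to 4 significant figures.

T ≈ 2556 K

Surface area A = 4πR² = 4π(1.645×10⁹ m)² = 3.40049×10¹⁹ m².
P = σAT⁴ ⇒ T = (P/(σA))^(1/4) = (8.2294×10²⁵/(5.670×10⁻⁸×3.40049×10¹⁹))^(1/4) = 2556 K.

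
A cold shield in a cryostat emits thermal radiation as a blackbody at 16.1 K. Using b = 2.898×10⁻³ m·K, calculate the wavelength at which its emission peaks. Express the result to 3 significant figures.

λ_max ≈ 180 μm

Wien's displacement law: λ_max = b/T = (2.898×10⁻³ m·K)/(16.1 K) = 1.800×10⁻⁴ m.
That is 180 μm, in the infrared range.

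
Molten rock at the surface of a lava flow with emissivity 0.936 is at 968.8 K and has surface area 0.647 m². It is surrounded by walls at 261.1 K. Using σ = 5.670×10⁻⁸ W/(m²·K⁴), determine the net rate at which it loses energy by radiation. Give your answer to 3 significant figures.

Net loss ≈ 3.01×10⁴ W

Area A = 0.647 m².
Net radiated power P_net = εσA(T⁴ − T₀⁴) = 0.936×5.670×10⁻⁸×0.647×(968.8⁴ − 261.1⁴).
T⁴ − T₀⁴ = 8.80920×10¹¹ − 4.64759×10⁹ = 8.76272×10¹¹ K⁴, so P_net = 3.01×10⁴ W.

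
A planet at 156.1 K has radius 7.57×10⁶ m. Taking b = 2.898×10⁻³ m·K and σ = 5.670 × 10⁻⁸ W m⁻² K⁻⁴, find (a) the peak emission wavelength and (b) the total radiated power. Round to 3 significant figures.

λ_max ≈ 18.6 μm; P ≈ 2.42×10¹⁶ W

(a) λ_max = b/T = 2.898×10⁻³/156.1 = 1.857×10⁻⁵ m = 18.6 μm.
Surface area A = 4πR² = 4π(7.57×10⁶ m)² = 7.20115×10¹⁴ m².
(b) P = σAT⁴ = 5.670×10⁻⁸×7.20115×10¹⁴×(156.1)⁴ = 2.42×10¹⁶ W.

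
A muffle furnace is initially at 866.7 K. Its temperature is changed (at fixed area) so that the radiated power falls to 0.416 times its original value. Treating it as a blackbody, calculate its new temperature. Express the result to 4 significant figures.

T₂ ≈ 696.1 K

P ∝ T⁴, so T₂/T₁ = (P₂/P₁)^(1/4) = (0.416)^(1/4) = 0.803107.
T₂ = 866.7 × 0.803107 = 696.1 K.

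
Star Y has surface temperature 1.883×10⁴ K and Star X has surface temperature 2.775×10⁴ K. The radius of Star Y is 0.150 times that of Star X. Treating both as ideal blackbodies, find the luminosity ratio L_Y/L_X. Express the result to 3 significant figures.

L ∝ R²T⁴, so L_Y/L_X = (R_Y/R_X)²(T_Y/T_X)⁴ = (0.150)² × (1.883×10⁴/2.775×10⁴)⁴ = 0.0225 × 0.212007 = 4.77×10⁻³.

L_Y/L_X ≈ 4.77×10⁻³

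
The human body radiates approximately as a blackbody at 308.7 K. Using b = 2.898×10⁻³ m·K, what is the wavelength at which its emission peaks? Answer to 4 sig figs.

Wien's displacement law: λ_max = b/T = (2.898×10⁻³ m·K)/(308.7 K) = 9.3878×10⁻⁶ m.
That is 9.388 μm, in the infrared range.

λ_max ≈ 9.388 μm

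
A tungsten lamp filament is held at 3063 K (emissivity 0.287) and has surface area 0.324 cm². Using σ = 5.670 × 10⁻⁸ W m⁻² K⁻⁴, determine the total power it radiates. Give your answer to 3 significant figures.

Area A = 0.324 cm² = 3.24×10⁻⁵ m².
P = εσAT⁴ = 0.287 × 5.670×10⁻⁸ × 3.24×10⁻⁵ × (3063)⁴ = 46.4 W.

P ≈ 46.4 W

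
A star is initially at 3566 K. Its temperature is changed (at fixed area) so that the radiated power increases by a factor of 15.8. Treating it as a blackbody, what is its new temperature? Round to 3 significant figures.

P ∝ T⁴, so T₂/T₁ = (P₂/P₁)^(1/4) = (15.8)^(1/4) = 1.99372.
T₂ = 3566 × 1.99372 = 7.11×10³ K.

T₂ ≈ 7.11×10³ K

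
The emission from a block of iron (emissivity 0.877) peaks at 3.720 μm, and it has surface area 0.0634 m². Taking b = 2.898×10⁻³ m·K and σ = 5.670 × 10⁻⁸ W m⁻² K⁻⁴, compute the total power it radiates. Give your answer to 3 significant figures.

Wien's law: T = b/λ_max = 2.898×10⁻³/3.720×10⁻⁶ = 779.032 K.
Area A = 0.0634 m².
Then P = εσAT⁴ = 0.877×5.670×10⁻⁸×0.0634×(779.032)⁴ = 1.16×10³ W.

P ≈ 1.16×10³ W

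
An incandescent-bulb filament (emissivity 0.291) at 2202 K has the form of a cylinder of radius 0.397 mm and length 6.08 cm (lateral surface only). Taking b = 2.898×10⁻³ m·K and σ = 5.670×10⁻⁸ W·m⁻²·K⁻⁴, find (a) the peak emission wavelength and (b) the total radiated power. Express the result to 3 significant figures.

(a) λ_max = b/T = 2.898×10⁻³/2202 = 1.316×10⁻⁶ m = 1.32 μm.
Lateral area A = 2πrL = 2π×3.97×10⁻⁴×0.0608 = 1.51661×10⁻⁴ m².
(b) P = εσAT⁴ = 0.291×5.670×10⁻⁸×1.51661×10⁻⁴×(2202)⁴ = 58.8 W.

λ_max ≈ 1.32 μm; P ≈ 58.8 W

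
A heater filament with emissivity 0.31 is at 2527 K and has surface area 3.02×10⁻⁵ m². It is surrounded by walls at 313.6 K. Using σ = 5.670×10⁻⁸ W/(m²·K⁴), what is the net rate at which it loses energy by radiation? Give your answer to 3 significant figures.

Area A = 3.02×10⁻⁵ m².
Net radiated power P_net = εσA(T⁴ − T₀⁴) = 0.31×5.670×10⁻⁸×3.02×10⁻⁵×(2527⁴ − 313.6⁴).
T⁴ − T₀⁴ = 4.07775×10¹³ − 9.67173×10⁹ = 4.07678×10¹³ K⁴, so P_net = 21.6 W.

Net loss ≈ 21.6 W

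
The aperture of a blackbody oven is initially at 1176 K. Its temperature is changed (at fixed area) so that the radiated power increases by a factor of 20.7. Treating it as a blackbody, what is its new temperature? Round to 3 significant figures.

P ∝ T⁴, so T₂/T₁ = (P₂/P₁)^(1/4) = (20.7)^(1/4) = 2.13301.
T₂ = 1176 × 2.13301 = 2.51×10³ K.

T₂ ≈ 2.51×10³ K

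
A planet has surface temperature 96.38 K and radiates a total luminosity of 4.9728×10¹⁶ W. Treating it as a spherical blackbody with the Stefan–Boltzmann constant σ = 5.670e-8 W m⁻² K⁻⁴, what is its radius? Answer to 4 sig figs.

L = 4πR²σT⁴ ⇒ R = √(L/(4πσT⁴)).
σT⁴ = 4.89250 W/m², so R = √(4.9728×10¹⁶/(4π×4.89250)) = 2.844×10⁷ m.

R ≈ 2.844×10⁷ m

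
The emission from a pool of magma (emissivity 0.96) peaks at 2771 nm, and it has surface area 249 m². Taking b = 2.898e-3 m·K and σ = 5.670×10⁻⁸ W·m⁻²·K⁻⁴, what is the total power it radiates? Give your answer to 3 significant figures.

Wien's law: T = b/λ_max = 2.898×10⁻³/2.771×10⁻⁶ = 1045.83 K.
Area A = 249 m².
Then P = εσAT⁴ = 0.96×5.670×10⁻⁸×249×(1045.83)⁴ = 1.62×10⁷ W.

P ≈ 1.62×10⁷ W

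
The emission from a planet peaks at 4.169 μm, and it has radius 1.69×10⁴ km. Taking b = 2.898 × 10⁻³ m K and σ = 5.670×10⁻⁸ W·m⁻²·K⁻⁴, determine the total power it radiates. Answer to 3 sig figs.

Wien's law: T = b/λ_max = 2.898×10⁻³/4.169×10⁻⁶ = 695.131 K.
Surface area A = 4πR² = 4π(1.69×10⁷ m)² = 3.58908×10¹⁵ m².
Then P = σAT⁴ = 5.670×10⁻⁸×3.58908×10¹⁵×(695.131)⁴ = 4.75×10¹⁹ W.

P ≈ 4.75×10¹⁹ W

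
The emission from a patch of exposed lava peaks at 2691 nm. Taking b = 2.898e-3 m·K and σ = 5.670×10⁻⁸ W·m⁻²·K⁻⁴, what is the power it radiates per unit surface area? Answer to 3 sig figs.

Wien's law: T = b/λ_max = 2.898×10⁻³/2.691×10⁻⁶ = 1076.92 K.
Then I = σT⁴ = 5.670×10⁻⁸×(1076.92)⁴ = 7.63×10⁴ W/m².

I ≈ 7.63×10⁴ W/m²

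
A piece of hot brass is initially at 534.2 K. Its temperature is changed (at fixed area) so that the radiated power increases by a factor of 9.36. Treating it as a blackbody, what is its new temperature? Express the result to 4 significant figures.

P ∝ T⁴, so T₂/T₁ = (P₂/P₁)^(1/4) = (9.36)^(1/4) = 1.74912.
T₂ = 534.2 × 1.74912 = 934.4 K.

T₂ ≈ 934.4 K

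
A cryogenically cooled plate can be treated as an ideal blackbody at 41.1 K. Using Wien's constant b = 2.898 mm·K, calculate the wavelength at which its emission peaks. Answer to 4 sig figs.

λ_max ≈ 70.51 μm

Wien's displacement law: λ_max = b/T = (2.898×10⁻³ m·K)/(41.1 K) = 7.0511×10⁻⁵ m.
That is 70.51 μm, in the infrared range.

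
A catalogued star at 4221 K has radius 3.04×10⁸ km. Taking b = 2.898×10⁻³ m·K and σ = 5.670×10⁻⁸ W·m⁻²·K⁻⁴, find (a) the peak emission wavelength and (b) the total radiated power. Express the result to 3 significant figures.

(a) λ_max = b/T = 2.898×10⁻³/4221 = 6.866×10⁻⁷ m = 0.687 μm.
Surface area A = 4πR² = 4π(3.04×10¹¹ m)² = 1.16133×10²⁴ m².
(b) P = σAT⁴ = 5.670×10⁻⁸×1.16133×10²⁴×(4221)⁴ = 2.09×10³¹ W.

λ_max ≈ 0.687 μm; P ≈ 2.09×10³¹ W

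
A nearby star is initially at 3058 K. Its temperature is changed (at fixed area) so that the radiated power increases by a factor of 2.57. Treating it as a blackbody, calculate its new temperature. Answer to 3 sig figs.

T₂ ≈ 3.87×10³ K

P ∝ T⁴, so T₂/T₁ = (P₂/P₁)^(1/4) = (2.57)^(1/4) = 1.26614.
T₂ = 3058 × 1.26614 = 3.87×10³ K.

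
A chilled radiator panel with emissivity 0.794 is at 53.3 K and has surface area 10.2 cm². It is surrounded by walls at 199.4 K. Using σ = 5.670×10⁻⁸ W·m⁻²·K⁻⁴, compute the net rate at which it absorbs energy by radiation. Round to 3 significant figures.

Area A = 10.2 cm² = 1.02×10⁻³ m².
Net radiated power P_net = εσA(T⁴ − T₀⁴) = 0.794×5.670×10⁻⁸×1.02×10⁻³×(53.3⁴ − 199.4⁴).
T⁴ − T₀⁴ = 8.07066×10⁶ − 1.58089×10⁹ = -1.57282×10⁹ K⁴, so P_net = -0.0722 W — negative, meaning a net gain of 0.0722 W.

Net gain ≈ 0.0722 W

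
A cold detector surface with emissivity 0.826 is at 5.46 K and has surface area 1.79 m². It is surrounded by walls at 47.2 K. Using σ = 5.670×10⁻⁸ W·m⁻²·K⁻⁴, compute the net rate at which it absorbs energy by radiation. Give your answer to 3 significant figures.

Area A = 1.79 m².
Net radiated power P_net = εσA(T⁴ − T₀⁴) = 0.826×5.670×10⁻⁸×1.79×(5.46⁴ − 47.2⁴).
T⁴ − T₀⁴ = 888.731 − 4.96327×10⁶ = -4.96238×10⁶ K⁴, so P_net = -0.416 W — negative, meaning a net gain of 0.416 W.

Net gain ≈ 0.416 W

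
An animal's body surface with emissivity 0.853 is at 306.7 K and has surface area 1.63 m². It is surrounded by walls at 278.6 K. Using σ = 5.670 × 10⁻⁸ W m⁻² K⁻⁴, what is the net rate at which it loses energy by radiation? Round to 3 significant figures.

Net loss ≈ 223 W

Area A = 1.63 m².
Net radiated power P_net = εσA(T⁴ − T₀⁴) = 0.853×5.670×10⁻⁸×1.63×(306.7⁴ − 278.6⁴).
T⁴ − T₀⁴ = 8.84820×10⁹ − 6.02455×10⁹ = 2.82365×10⁹ K⁴, so P_net = 223 W.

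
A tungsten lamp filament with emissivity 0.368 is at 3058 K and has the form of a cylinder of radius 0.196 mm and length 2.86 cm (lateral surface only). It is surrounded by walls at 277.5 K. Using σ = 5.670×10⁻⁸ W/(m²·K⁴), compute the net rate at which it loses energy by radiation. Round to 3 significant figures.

Net loss ≈ 64.3 W

Lateral area A = 2πrL = 2π×1.96×10⁻⁴×0.0286 = 3.52210×10⁻⁵ m².
Net radiated power P_net = εσA(T⁴ − T₀⁴) = 0.368×5.670×10⁻⁸×3.52210×10⁻⁵×(3058⁴ − 277.5⁴).
T⁴ − T₀⁴ = 8.74480×10¹³ − 5.92996×10⁹ = 8.74421×10¹³ K⁴, so P_net = 64.3 W.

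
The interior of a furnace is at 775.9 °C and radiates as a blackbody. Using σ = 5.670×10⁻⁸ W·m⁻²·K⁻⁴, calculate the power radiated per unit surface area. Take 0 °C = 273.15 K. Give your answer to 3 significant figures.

I ≈ 6.87×10⁴ W/m²

T = 775.9 °C + 273.15 = 1049.05 K.
Stefan–Boltzmann: I = σT⁴ = 5.670×10⁻⁸ × (1049.05)⁴ = 6.87×10⁴ W/m².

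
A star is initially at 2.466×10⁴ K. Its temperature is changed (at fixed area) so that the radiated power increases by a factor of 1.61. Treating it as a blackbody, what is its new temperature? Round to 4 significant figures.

T₂ ≈ 2.778×10⁴ K

P ∝ T⁴, so T₂/T₁ = (P₂/P₁)^(1/4) = (1.61)^(1/4) = 1.12644.
T₂ = 2.466×10⁴ × 1.12644 = 2.778×10⁴ K.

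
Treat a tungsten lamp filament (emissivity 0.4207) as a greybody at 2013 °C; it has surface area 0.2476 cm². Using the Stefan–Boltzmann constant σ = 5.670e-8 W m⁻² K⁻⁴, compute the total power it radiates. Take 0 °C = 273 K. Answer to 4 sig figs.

P ≈ 16.13 W

T = 2013 °C + 273 = 2286 K.
Area A = 0.2476 cm² = 2.476×10⁻⁵ m².
P = εσAT⁴ = 0.4207 × 5.670×10⁻⁸ × 2.476×10⁻⁵ × (2286)⁴ = 16.13 W.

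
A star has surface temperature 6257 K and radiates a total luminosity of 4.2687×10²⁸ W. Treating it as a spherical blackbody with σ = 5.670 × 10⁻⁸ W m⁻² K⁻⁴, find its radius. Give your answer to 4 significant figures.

L = 4πR²σT⁴ ⇒ R = √(L/(4πσT⁴)).
σT⁴ = 8.69056×10⁷ W/m², so R = √(4.2687×10²⁸/(4π×8.69056×10⁷)) = 6.252×10⁹ m.

R ≈ 6.252×10⁹ m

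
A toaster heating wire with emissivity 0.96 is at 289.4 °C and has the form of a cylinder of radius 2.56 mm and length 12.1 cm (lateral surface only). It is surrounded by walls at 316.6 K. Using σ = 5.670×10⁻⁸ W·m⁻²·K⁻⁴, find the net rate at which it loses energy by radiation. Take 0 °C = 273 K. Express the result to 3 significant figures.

T = 289.4 °C + 273 = 562.4 K.
Lateral area A = 2πrL = 2π×2.56×10⁻³×0.121 = 1.94628×10⁻³ m².
Net radiated power P_net = εσA(T⁴ − T₀⁴) = 0.96×5.670×10⁻⁸×1.94628×10⁻³×(562.4⁴ − 316.6⁴).
T⁴ − T₀⁴ = 1.00042×10¹¹ − 1.00472×10¹⁰ = 8.99948×10¹⁰ K⁴, so P_net = 9.53 W.

Net loss ≈ 9.53 W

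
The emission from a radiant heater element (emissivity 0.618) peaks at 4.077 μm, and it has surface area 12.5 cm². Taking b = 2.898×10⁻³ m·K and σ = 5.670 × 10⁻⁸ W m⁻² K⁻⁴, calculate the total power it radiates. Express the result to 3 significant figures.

P ≈ 11.2 W

Wien's law: T = b/λ_max = 2.898×10⁻³/4.077×10⁻⁶ = 710.817 K.
Area A = 12.5 cm² = 1.25×10⁻³ m².
Then P = εσAT⁴ = 0.618×5.670×10⁻⁸×1.25×10⁻³×(710.817)⁴ = 11.2 W.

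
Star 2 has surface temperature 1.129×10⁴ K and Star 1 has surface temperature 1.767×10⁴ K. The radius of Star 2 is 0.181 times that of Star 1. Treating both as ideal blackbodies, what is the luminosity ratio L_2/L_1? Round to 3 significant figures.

L ∝ R²T⁴, so L_2/L_1 = (R_2/R_1)²(T_2/T_1)⁴ = (0.181)² × (1.129×10⁴/1.767×10⁴)⁴ = 0.032761 × 0.166659 = 5.46×10⁻³.

L_2/L_1 ≈ 5.46×10⁻³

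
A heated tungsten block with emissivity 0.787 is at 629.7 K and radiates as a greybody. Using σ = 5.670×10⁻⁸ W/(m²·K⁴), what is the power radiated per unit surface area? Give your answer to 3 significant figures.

I ≈ 7.02×10³ W/m²

Stefan–Boltzmann: I = εσT⁴ = 0.787 × 5.670×10⁻⁸ × (629.7)⁴ = 7.02×10³ W/m².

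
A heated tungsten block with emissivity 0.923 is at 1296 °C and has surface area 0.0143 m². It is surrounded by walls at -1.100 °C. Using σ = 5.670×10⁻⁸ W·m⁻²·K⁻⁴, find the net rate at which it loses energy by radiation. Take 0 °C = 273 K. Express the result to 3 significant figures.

Net loss ≈ 4.53×10³ W

T = 1296 °C + 273 = 1569 K.
Surroundings: T = -1.100 °C + 273 = 271.900 K.
Area A = 0.0143 m².
Net radiated power P_net = εσA(T⁴ − T₀⁴) = 0.923×5.670×10⁻⁸×0.0143×(1569⁴ − 271.900⁴).
T⁴ − T₀⁴ = 6.06027×10¹² − 5.46559×10⁹ = 6.05480×10¹² K⁴, so P_net = 4.53×10³ W.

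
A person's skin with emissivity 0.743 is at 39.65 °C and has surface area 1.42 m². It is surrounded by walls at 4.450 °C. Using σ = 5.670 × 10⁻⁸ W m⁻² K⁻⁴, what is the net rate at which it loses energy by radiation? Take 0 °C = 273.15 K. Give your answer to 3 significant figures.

Net loss ≈ 217 W

T = 39.65 °C + 273.15 = 312.80 K.
Surroundings: T = 4.450 °C + 273.15 = 277.600 K.
Area A = 1.42 m².
Net radiated power P_net = εσA(T⁴ − T₀⁴) = 0.743×5.670×10⁻⁸×1.42×(312.80⁴ − 277.600⁴).
T⁴ − T₀⁴ = 9.57342×10⁹ − 5.93851×10⁹ = 3.63491×10⁹ K⁴, so P_net = 217 W.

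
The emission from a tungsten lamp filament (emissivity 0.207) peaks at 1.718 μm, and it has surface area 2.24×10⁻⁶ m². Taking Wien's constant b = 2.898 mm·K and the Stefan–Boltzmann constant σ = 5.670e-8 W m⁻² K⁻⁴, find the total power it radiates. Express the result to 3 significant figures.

Wien's law: T = b/λ_max = 2.898×10⁻³/1.718×10⁻⁶ = 1686.85 K.
Area A = 2.24×10⁻⁶ m².
Then P = εσAT⁴ = 0.207×5.670×10⁻⁸×2.24×10⁻⁶×(1686.85)⁴ = 0.213 W.

P ≈ 0.213 W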